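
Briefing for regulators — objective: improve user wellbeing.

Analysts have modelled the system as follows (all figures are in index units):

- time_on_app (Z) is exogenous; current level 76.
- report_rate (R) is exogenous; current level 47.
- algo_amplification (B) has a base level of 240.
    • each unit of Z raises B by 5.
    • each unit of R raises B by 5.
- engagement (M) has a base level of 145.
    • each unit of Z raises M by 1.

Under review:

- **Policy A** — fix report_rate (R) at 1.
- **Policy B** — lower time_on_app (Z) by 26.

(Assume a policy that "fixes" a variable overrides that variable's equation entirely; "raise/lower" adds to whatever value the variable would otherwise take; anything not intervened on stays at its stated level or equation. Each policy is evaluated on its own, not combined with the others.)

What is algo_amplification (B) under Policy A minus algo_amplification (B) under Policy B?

Policy A (R := 1):
  Z = 76
  R = 1
  B = 240 + 5·76 + 5·1 = 625
Policy B (Z − 26):
  Z = 76 − 26 = 50
  R = 47
  B = 240 + 5·50 + 5·47 = 725
B: 625 − 725 = -100

-100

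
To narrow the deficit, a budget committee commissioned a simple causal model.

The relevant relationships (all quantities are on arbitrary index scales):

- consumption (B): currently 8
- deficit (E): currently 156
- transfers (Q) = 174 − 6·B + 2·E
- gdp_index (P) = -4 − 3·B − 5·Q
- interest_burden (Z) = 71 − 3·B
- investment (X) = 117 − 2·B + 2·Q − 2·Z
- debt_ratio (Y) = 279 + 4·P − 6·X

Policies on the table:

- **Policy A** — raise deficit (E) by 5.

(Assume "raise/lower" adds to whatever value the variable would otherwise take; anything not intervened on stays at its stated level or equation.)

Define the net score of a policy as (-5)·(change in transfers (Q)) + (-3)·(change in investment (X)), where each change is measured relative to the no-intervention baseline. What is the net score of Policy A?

-110

Baseline:
  B = 8
  E = 156
  Q = 174 − 6·8 + 2·156 = 438
  Z = 71 − 3·8 = 47
  X = 117 − 2·8 + 2·438 − 2·47 = 883
Policy A (E + 5):
  B = 8
  E = 156 + 5 = 161
  Q = 174 − 6·8 + 2·161 = 448
  Z = 71 − 3·8 = 47
  X = 117 − 2·8 + 2·448 − 2·47 = 903
ΔQ = 448 − 438 = 10; ΔX = 903 − 883 = 20
Score = (-5)·10 + (-3)·20 = -110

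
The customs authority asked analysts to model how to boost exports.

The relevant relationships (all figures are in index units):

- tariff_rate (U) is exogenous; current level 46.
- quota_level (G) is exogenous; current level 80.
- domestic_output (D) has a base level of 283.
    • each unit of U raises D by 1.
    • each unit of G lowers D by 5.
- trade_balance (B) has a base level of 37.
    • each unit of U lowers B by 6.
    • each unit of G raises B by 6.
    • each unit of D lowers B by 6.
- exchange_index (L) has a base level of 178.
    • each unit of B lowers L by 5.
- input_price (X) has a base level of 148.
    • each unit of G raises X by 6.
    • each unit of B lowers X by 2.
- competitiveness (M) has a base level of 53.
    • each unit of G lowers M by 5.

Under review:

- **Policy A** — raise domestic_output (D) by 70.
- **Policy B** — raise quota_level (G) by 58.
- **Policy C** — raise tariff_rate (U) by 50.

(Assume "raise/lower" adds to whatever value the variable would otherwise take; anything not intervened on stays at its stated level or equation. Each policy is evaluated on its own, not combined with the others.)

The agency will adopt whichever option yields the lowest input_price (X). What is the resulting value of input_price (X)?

-4534

Policy A (D + 70):
  U = 46
  G = 80
  D = 283 + 46 − 5·80 (+70 from intervention) = -1
  B = 37 − 6·46 + 6·80 − 6·(-1) = 247
  X = 148 + 6·80 − 2·247 = 134
Policy B (G + 58):
  U = 46
  G = 80 + 58 = 138
  D = 283 + 46 − 5·138 = -361
  B = 37 − 6·46 + 6·138 − 6·(-361) = 2755
  X = 148 + 6·138 − 2·2755 = -4534
Policy C (U + 50):
  U = 46 + 50 = 96
  G = 80
  D = 283 + 96 − 5·80 = -21
  B = 37 − 6·96 + 6·80 − 6·(-21) = 67
  X = 148 + 6·80 − 2·67 = 494
Comparing — Policy A: X=134, Policy B: X=-4534, Policy C: X=494. Lowest is -4534 (Policy B).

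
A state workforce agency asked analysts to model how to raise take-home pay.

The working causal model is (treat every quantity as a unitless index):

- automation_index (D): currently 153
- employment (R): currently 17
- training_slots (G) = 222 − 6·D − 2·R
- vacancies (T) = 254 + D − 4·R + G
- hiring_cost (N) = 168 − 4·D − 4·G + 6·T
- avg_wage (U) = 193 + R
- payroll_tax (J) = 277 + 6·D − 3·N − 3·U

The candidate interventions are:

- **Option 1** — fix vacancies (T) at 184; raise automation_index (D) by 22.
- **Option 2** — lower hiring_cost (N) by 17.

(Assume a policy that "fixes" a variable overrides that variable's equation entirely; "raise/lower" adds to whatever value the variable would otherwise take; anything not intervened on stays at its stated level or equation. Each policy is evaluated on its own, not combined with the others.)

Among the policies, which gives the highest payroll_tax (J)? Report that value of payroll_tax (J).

Option 1 (T := 184, D + 22):
  D = 153 + 22 = 175
  R = 17
  G = 222 − 6·175 − 2·17 = -862
  T = 184
  N = 168 − 4·175 − 4·(-862) + 6·184 = 4020
  U = 193 + 17 = 210
  J = 277 + 6·175 − 3·4020 − 3·210 = -11363
Option 2 (N − 17):
  D = 153
  R = 17
  G = 222 − 6·153 − 2·17 = -730
  T = 254 + 153 − 4·17 + (-730) = -391
  N = 168 − 4·153 − 4·(-730) + 6·(-391) (−17 from intervention) = 113
  U = 193 + 17 = 210
  J = 277 + 6·153 − 3·113 − 3·210 = 226
Comparing — Option 1: J=-11363, Option 2: J=226. Highest is 226 (Option 2).

226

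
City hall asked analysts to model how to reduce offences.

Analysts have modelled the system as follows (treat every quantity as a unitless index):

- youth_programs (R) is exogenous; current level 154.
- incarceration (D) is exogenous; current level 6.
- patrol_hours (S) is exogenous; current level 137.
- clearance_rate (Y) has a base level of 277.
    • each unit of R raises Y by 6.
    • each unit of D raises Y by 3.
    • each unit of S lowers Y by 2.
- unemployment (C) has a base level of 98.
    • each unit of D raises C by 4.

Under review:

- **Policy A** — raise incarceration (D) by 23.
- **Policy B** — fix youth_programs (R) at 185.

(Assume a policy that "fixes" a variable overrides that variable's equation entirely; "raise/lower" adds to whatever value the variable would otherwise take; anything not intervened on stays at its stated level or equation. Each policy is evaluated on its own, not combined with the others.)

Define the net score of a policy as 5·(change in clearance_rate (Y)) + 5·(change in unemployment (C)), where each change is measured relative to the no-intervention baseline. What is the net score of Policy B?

930

Baseline:
  R = 154
  D = 6
  S = 137
  Y = 277 + 6·154 + 3·6 − 2·137 = 945
  C = 98 + 4·6 = 122
Policy B (R := 185):
  R = 185
  D = 6
  S = 137
  Y = 277 + 6·185 + 3·6 − 2·137 = 1131
  C = 98 + 4·6 = 122
ΔY = 1131 − 945 = 186; ΔC = 122 − 122 = 0
Score = 5·186 + 5·0 = 930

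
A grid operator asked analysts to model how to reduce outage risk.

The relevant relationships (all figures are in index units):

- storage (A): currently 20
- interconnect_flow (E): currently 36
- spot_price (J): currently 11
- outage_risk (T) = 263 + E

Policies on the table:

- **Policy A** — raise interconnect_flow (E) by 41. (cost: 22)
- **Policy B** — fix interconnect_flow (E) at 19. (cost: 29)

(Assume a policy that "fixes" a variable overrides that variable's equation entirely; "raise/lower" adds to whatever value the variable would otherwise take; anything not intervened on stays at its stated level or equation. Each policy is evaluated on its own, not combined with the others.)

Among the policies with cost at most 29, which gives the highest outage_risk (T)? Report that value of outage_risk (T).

Policy A (E + 41):
  E = 36 + 41 = 77
  T = 263 + 77 = 340
Policy B (E := 19):
  E = 19
  T = 263 + 19 = 282
Comparing — Policy A: T=340, Policy B: T=282. Highest is 340 (Policy A).

340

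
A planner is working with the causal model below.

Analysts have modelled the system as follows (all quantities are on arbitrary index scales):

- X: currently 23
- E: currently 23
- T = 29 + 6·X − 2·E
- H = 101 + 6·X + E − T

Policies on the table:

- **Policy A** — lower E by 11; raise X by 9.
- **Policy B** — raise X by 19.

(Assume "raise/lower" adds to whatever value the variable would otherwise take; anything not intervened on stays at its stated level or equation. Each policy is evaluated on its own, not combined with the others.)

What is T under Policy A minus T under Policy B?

Policy A (E − 11, X + 9):
  X = 23 + 9 = 32
  E = 23 − 11 = 12
  T = 29 + 6·32 − 2·12 = 197
Policy B (X + 19):
  X = 23 + 19 = 42
  E = 23
  T = 29 + 6·42 − 2·23 = 235
T: 197 − 235 = -38

-38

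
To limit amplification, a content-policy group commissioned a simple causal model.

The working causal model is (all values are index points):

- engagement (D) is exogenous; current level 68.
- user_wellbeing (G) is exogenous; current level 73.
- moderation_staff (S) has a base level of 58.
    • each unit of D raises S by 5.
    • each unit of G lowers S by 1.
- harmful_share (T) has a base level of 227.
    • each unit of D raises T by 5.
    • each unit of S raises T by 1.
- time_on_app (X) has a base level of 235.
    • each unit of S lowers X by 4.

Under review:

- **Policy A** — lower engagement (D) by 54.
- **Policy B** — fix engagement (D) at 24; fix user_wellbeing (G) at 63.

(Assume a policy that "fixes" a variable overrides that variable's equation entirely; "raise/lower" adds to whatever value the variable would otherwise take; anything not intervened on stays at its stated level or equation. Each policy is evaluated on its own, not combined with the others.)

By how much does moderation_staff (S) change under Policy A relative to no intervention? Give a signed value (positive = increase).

Baseline:
  D = 68
  G = 73
  S = 58 + 5·68 − 73 = 325
Policy A (D − 54):
  D = 68 − 54 = 14
  G = 73
  S = 58 + 5·14 − 73 = 55
Change in S: 55 − 325 = -270

-270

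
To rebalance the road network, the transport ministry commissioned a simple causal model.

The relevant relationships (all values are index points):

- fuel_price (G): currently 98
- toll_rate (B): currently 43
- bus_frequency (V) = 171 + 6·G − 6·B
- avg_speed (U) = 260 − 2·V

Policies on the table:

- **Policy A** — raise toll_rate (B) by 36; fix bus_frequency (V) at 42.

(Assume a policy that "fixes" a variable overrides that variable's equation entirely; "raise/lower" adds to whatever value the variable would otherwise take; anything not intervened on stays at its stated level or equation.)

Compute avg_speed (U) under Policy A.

Policy A (B + 36, V := 42):
  G = 98
  B = 43 + 36 = 79
  V = 42
  U = 260 − 2·42 = 176

176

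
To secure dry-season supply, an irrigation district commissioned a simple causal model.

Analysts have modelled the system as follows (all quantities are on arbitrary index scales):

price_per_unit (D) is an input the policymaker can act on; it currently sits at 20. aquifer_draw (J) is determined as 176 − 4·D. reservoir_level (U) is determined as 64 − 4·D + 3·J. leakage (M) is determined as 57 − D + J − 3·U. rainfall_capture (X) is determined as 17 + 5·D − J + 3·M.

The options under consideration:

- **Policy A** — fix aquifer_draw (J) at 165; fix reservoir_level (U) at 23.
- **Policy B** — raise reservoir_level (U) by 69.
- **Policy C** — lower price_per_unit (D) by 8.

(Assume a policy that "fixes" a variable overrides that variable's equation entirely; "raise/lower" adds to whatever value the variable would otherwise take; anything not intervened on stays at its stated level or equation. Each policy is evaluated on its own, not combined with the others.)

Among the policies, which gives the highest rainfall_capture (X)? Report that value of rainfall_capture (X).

351

Policy A (J := 165, U := 23):
  D = 20
  J = 165
  U = 23
  M = 57 − 20 + 165 − 3·23 = 133
  X = 17 + 5·20 − 165 + 3·133 = 351
Policy B (U + 69):
  D = 20
  J = 176 − 4·20 = 96
  U = 64 − 4·20 + 3·96 (+69 from intervention) = 341
  M = 57 − 20 + 96 − 3·341 = -890
  X = 17 + 5·20 − 96 + 3·(-890) = -2649
Policy C (D − 8):
  D = 20 − 8 = 12
  J = 176 − 4·12 = 128
  U = 64 − 4·12 + 3·128 = 400
  M = 57 − 12 + 128 − 3·400 = -1027
  X = 17 + 5·12 − 128 + 3·(-1027) = -3132
Comparing — Policy A: X=351, Policy B: X=-2649, Policy C: X=-3132. Highest is 351 (Policy A).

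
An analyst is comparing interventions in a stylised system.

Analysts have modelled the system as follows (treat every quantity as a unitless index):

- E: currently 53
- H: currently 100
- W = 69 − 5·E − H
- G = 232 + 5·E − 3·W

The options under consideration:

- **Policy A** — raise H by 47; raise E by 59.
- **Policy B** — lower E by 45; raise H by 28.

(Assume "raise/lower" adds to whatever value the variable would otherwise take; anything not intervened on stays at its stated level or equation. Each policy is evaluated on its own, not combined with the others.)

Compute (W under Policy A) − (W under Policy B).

-539

Policy A (H + 47, E + 59):
  E = 53 + 59 = 112
  H = 100 + 47 = 147
  W = 69 − 5·112 − 147 = -638
Policy B (E − 45, H + 28):
  E = 53 − 45 = 8
  H = 100 + 28 = 128
  W = 69 − 5·8 − 128 = -99
W: -638 − (-99) = -539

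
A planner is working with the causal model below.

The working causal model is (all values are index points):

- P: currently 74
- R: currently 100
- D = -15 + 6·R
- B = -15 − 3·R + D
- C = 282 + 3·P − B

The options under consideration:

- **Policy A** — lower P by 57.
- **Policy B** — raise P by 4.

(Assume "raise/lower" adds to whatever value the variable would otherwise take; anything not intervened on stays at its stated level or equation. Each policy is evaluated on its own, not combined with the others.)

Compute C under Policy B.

Policy B (P + 4):
  P = 74 + 4 = 78
  R = 100
  D = -15 + 6·100 = 585
  B = -15 − 3·100 + 585 = 270
  C = 282 + 3·78 − 270 = 246

246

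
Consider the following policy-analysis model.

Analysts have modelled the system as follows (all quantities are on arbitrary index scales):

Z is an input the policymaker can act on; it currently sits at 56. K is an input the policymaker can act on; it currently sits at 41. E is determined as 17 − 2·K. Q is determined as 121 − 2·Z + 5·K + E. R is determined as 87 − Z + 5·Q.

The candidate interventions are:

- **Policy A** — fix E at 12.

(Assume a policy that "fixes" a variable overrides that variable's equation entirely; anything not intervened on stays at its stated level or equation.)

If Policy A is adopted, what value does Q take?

226

Policy A (E := 12):
  Z = 56
  K = 41
  E = 12
  Q = 121 − 2·56 + 5·41 + 12 = 226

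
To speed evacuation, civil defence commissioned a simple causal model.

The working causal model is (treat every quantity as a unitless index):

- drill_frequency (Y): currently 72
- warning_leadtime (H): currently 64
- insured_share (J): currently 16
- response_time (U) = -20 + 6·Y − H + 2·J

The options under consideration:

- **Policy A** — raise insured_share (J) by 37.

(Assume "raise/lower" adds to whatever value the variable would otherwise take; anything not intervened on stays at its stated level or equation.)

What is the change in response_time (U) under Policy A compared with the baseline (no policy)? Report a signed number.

74

Baseline:
  Y = 72
  H = 64
  J = 16
  U = -20 + 6·72 − 64 + 2·16 = 380
Policy A (J + 37):
  Y = 72
  H = 64
  J = 16 + 37 = 53
  U = -20 + 6·72 − 64 + 2·53 = 454
Change in U: 454 − 380 = 74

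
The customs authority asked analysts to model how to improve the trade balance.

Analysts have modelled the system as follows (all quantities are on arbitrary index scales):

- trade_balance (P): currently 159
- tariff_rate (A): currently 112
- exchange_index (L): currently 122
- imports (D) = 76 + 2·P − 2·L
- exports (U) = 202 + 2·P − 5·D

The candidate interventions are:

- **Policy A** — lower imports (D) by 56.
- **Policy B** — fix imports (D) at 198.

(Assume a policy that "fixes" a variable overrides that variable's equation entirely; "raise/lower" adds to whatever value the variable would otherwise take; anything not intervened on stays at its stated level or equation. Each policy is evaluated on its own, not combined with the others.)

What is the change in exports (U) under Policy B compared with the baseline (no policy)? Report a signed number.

-240

Baseline:
  P = 159
  L = 122
  D = 76 + 2·159 − 2·122 = 150
  U = 202 + 2·159 − 5·150 = -230
Policy B (D := 198):
  P = 159
  L = 122
  D = 198
  U = 202 + 2·159 − 5·198 = -470
Change in U: -470 − (-230) = -240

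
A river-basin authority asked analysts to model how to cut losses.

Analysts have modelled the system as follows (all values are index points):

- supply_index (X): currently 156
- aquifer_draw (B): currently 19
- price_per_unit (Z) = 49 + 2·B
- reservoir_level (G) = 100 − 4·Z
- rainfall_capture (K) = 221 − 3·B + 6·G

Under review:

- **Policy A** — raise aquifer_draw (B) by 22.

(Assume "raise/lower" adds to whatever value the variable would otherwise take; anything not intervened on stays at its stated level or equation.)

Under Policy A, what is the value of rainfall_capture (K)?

Policy A (B + 22):
  B = 19 + 22 = 41
  Z = 49 + 2·41 = 131
  G = 100 − 4·131 = -424
  K = 221 − 3·41 + 6·(-424) = -2446

-2446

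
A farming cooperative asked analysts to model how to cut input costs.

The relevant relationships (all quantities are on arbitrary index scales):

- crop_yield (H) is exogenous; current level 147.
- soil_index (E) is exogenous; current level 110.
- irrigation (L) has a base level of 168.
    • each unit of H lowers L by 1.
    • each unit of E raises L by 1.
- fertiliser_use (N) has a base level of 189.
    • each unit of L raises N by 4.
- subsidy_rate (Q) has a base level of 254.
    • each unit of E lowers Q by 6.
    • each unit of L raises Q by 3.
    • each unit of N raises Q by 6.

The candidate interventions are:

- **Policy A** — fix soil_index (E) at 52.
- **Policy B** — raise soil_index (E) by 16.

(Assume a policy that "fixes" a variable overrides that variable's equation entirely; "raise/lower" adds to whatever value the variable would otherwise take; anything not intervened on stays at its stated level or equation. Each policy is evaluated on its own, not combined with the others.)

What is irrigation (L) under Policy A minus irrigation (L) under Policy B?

-74

Policy A (E := 52):
  H = 147
  E = 52
  L = 168 − 147 + 52 = 73
Policy B (E + 16):
  H = 147
  E = 110 + 16 = 126
  L = 168 − 147 + 126 = 147
L: 73 − 147 = -74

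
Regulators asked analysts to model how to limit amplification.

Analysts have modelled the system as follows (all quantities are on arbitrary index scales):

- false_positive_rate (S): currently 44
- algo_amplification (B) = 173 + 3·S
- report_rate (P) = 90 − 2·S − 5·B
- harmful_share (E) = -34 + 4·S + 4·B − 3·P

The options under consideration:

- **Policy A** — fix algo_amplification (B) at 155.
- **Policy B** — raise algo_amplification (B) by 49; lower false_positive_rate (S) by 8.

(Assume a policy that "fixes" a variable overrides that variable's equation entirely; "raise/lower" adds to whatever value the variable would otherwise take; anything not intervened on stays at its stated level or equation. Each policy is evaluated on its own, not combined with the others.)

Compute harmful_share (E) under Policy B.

6326

Policy B (B + 49, S − 8):
  S = 44 − 8 = 36
  B = 173 + 3·36 (+49 from intervention) = 330
  P = 90 − 2·36 − 5·330 = -1632
  E = -34 + 4·36 + 4·330 − 3·(-1632) = 6326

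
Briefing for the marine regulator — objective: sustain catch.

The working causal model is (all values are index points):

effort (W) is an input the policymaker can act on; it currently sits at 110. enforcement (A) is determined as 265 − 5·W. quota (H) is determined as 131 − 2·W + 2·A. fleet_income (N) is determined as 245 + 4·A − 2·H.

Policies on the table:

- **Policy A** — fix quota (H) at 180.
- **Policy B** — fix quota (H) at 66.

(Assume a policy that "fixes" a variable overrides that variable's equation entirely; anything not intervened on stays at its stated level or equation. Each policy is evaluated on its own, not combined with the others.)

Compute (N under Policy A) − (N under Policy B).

Policy A (H := 180):
  W = 110
  A = 265 − 5·110 = -285
  H = 180
  N = 245 + 4·(-285) − 2·180 = -1255
Policy B (H := 66):
  W = 110
  A = 265 − 5·110 = -285
  H = 66
  N = 245 + 4·(-285) − 2·66 = -1027
N: -1255 − (-1027) = -228

-228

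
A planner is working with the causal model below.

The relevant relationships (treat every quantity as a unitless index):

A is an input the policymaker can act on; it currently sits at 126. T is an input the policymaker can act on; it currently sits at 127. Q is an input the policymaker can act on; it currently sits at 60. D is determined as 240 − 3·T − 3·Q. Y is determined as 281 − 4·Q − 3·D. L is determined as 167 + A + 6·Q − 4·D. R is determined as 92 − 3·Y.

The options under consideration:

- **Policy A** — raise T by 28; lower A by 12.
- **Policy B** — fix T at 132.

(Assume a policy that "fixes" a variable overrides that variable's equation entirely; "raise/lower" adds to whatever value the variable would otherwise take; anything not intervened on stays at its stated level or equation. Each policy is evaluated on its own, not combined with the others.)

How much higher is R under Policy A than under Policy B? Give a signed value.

Policy A (T + 28, A − 12):
  T = 127 + 28 = 155
  Q = 60
  D = 240 − 3·155 − 3·60 = -405
  Y = 281 − 4·60 − 3·(-405) = 1256
  R = 92 − 3·1256 = -3676
Policy B (T := 132):
  T = 132
  Q = 60
  D = 240 − 3·132 − 3·60 = -336
  Y = 281 − 4·60 − 3·(-336) = 1049
  R = 92 − 3·1049 = -3055
R: -3676 − (-3055) = -621

-621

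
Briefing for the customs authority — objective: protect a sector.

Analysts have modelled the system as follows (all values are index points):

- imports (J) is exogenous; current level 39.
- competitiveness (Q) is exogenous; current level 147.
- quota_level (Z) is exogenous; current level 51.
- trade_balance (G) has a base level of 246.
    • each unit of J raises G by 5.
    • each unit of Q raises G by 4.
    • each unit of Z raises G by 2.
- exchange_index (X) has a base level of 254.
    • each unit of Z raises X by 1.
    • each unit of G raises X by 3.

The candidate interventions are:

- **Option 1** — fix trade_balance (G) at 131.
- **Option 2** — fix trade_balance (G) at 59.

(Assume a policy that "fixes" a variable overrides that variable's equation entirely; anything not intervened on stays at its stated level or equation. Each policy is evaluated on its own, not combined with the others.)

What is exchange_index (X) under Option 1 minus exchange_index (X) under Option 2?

Option 1 (G := 131):
  J = 39
  Q = 147
  Z = 51
  G = 131
  X = 254 + 51 + 3·131 = 698
Option 2 (G := 59):
  J = 39
  Q = 147
  Z = 51
  G = 59
  X = 254 + 51 + 3·59 = 482
X: 698 − 482 = 216

216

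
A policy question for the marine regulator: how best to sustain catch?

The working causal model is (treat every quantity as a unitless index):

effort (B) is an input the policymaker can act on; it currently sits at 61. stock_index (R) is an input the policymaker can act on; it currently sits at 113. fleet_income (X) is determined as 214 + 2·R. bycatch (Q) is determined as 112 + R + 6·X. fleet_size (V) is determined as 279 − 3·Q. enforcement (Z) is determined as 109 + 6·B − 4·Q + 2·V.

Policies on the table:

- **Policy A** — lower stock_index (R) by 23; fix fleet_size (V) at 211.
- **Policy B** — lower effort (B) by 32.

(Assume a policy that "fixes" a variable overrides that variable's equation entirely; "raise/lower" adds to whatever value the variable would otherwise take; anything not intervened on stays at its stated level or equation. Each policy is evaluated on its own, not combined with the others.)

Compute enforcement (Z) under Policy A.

-9367

Policy A (R − 23, V := 211):
  B = 61
  R = 113 − 23 = 90
  X = 214 + 2·90 = 394
  Q = 112 + 90 + 6·394 = 2566
  V = 211
  Z = 109 + 6·61 − 4·2566 + 2·211 = -9367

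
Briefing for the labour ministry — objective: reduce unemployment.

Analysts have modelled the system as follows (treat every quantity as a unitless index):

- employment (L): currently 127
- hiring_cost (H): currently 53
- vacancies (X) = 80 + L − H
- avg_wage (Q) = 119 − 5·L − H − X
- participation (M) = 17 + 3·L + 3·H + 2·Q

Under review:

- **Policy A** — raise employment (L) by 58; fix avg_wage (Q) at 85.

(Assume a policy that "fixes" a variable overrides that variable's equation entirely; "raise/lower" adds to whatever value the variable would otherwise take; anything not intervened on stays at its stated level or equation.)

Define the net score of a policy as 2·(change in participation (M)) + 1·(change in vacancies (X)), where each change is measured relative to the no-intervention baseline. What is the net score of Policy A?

Baseline:
  L = 127
  H = 53
  X = 80 + 127 − 53 = 154
  Q = 119 − 5·127 − 53 − 154 = -723
  M = 17 + 3·127 + 3·53 + 2·(-723) = -889
Policy A (L + 58, Q := 85):
  L = 127 + 58 = 185
  H = 53
  X = 80 + 185 − 53 = 212
  Q = 85
  M = 17 + 3·185 + 3·53 + 2·85 = 901
ΔM = 901 − (-889) = 1790; ΔX = 212 − 154 = 58
Score = 2·1790 + 1·58 = 3638

3638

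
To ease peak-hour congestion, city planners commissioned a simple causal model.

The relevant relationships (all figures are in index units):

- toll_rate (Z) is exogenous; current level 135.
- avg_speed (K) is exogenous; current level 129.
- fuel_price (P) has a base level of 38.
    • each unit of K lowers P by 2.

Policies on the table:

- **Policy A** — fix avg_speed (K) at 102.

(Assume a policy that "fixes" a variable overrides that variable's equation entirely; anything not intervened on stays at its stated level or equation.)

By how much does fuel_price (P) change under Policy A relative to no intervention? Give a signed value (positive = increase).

54

Baseline:
  K = 129
  P = 38 − 2·129 = -220
Policy A (K := 102):
  K = 102
  P = 38 − 2·102 = -166
Change in P: -166 − (-220) = 54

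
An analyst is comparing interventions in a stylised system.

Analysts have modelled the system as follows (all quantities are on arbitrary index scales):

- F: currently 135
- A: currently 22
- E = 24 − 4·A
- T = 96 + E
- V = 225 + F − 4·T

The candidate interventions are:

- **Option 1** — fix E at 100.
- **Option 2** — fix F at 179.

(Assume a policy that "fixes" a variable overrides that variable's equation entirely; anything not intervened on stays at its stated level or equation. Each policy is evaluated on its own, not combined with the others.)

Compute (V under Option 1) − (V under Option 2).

Option 1 (E := 100):
  F = 135
  A = 22
  E = 100
  T = 96 + 100 = 196
  V = 225 + 135 − 4·196 = -424
Option 2 (F := 179):
  F = 179
  A = 22
  E = 24 − 4·22 = -64
  T = 96 + (-64) = 32
  V = 225 + 179 − 4·32 = 276
V: -424 − 276 = -700

-700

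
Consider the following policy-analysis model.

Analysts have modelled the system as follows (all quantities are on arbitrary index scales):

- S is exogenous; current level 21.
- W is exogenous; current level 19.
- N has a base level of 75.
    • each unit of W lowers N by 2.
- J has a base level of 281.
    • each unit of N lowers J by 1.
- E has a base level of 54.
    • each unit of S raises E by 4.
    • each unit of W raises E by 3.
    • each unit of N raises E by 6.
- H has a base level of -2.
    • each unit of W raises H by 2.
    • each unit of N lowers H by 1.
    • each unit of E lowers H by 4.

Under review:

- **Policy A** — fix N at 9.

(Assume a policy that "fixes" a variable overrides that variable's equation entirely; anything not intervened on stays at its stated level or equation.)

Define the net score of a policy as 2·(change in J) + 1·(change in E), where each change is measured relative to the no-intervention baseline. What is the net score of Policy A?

Baseline:
  S = 21
  W = 19
  N = 75 − 2·19 = 37
  J = 281 − 37 = 244
  E = 54 + 4·21 + 3·19 + 6·37 = 417
Policy A (N := 9):
  S = 21
  W = 19
  N = 9
  J = 281 − 9 = 272
  E = 54 + 4·21 + 3·19 + 6·9 = 249
ΔJ = 272 − 244 = 28; ΔE = 249 − 417 = -168
Score = 2·28 + 1·(-168) = -112

-112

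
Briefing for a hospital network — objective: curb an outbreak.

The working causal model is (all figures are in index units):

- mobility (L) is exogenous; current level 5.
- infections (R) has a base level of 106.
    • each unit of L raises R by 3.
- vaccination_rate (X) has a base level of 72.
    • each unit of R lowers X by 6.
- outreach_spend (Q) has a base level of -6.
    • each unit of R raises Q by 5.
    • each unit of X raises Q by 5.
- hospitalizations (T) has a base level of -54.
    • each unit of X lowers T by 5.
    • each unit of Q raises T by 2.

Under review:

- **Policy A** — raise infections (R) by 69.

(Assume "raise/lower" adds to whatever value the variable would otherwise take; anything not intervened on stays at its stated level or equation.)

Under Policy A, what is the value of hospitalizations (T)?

-3506

Policy A (R + 69):
  L = 5
  R = 106 + 3·5 (+69 from intervention) = 190
  X = 72 − 6·190 = -1068
  Q = -6 + 5·190 + 5·(-1068) = -4396
  T = -54 − 5·(-1068) + 2·(-4396) = -3506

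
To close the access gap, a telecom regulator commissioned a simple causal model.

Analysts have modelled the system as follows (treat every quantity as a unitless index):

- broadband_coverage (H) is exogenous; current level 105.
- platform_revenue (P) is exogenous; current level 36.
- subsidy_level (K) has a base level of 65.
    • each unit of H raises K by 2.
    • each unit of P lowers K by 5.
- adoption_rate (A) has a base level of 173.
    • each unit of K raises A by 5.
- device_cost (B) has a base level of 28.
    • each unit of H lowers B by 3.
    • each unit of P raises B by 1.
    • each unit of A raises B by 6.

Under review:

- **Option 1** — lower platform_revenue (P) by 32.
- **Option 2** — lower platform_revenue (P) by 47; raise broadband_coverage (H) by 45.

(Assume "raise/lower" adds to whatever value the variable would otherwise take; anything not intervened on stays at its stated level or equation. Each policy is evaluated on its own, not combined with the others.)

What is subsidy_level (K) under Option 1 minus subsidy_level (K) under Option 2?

Option 1 (P − 32):
  H = 105
  P = 36 − 32 = 4
  K = 65 + 2·105 − 5·4 = 255
Option 2 (P − 47, H + 45):
  H = 105 + 45 = 150
  P = 36 − 47 = -11
  K = 65 + 2·150 − 5·(-11) = 420
K: 255 − 420 = -165

-165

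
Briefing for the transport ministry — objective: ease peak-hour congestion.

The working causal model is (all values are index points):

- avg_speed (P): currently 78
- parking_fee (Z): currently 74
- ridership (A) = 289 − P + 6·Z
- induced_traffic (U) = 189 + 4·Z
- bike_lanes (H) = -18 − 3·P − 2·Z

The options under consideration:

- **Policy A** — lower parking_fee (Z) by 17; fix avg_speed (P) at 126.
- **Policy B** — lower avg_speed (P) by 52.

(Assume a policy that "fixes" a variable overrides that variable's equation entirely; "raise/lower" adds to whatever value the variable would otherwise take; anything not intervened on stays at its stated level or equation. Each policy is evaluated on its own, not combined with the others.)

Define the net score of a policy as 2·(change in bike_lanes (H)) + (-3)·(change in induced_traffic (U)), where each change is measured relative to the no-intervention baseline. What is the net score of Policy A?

-16

Baseline:
  P = 78
  Z = 74
  U = 189 + 4·74 = 485
  H = -18 − 3·78 − 2·74 = -400
Policy A (Z − 17, P := 126):
  P = 126
  Z = 74 − 17 = 57
  U = 189 + 4·57 = 417
  H = -18 − 3·126 − 2·57 = -510
ΔH = -510 − (-400) = -110; ΔU = 417 − 485 = -68
Score = 2·(-110) + (-3)·(-68) = -16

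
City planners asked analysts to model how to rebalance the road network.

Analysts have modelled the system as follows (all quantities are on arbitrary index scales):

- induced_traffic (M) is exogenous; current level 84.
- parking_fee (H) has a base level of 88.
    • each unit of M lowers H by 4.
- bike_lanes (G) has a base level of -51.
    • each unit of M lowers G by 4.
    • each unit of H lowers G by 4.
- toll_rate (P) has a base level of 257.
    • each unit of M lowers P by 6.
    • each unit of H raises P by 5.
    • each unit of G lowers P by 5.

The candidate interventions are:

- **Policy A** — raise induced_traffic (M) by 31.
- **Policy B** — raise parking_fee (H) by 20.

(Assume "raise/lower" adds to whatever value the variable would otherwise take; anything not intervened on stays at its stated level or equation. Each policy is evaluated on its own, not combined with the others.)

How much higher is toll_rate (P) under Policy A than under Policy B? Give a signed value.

Policy A (M + 31):
  M = 84 + 31 = 115
  H = 88 − 4·115 = -372
  G = -51 − 4·115 − 4·(-372) = 977
  P = 257 − 6·115 + 5·(-372) − 5·977 = -7178
Policy B (H + 20):
  M = 84
  H = 88 − 4·84 (+20 from intervention) = -228
  G = -51 − 4·84 − 4·(-228) = 525
  P = 257 − 6·84 + 5·(-228) − 5·525 = -4012
P: -7178 − (-4012) = -3166

-3166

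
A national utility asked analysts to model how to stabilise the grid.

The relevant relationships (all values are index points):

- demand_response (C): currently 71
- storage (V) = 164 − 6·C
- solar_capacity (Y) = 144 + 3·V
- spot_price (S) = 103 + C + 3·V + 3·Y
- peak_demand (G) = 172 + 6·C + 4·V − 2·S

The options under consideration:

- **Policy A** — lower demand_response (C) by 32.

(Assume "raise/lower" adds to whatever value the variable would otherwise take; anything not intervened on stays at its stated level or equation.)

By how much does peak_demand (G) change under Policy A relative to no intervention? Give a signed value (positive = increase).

-3968

Baseline:
  C = 71
  V = 164 − 6·71 = -262
  Y = 144 + 3·(-262) = -642
  S = 103 + 71 + 3·(-262) + 3·(-642) = -2538
  G = 172 + 6·71 + 4·(-262) − 2·(-2538) = 4626
Policy A (C − 32):
  C = 71 − 32 = 39
  V = 164 − 6·39 = -70
  Y = 144 + 3·(-70) = -66
  S = 103 + 39 + 3·(-70) + 3·(-66) = -266
  G = 172 + 6·39 + 4·(-70) − 2·(-266) = 658
Change in G: 658 − 4626 = -3968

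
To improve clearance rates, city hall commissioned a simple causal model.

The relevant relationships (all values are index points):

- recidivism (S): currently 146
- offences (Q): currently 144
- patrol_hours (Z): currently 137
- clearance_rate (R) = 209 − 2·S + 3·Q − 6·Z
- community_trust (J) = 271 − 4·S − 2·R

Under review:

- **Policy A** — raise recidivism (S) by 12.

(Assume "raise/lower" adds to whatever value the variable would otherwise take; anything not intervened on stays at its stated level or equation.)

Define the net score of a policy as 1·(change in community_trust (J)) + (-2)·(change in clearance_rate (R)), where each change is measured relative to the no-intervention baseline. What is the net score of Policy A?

Baseline:
  S = 146
  Q = 144
  Z = 137
  R = 209 − 2·146 + 3·144 − 6·137 = -473
  J = 271 − 4·146 − 2·(-473) = 633
Policy A (S + 12):
  S = 146 + 12 = 158
  Q = 144
  Z = 137
  R = 209 − 2·158 + 3·144 − 6·137 = -497
  J = 271 − 4·158 − 2·(-497) = 633
ΔJ = 633 − 633 = 0; ΔR = -497 − (-473) = -24
Score = 1·0 + (-2)·(-24) = 48

48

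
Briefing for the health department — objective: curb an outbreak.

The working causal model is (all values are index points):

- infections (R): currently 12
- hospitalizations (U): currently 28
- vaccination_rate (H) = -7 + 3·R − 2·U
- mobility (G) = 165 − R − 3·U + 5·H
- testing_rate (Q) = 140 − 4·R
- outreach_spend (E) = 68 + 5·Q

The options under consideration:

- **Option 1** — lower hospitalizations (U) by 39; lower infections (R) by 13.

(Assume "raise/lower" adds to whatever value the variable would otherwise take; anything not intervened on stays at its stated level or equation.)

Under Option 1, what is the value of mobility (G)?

Option 1 (U − 39, R − 13):
  R = 12 − 13 = -1
  U = 28 − 39 = -11
  H = -7 + 3·(-1) − 2·(-11) = 12
  G = 165 − (-1) − 3·(-11) + 5·12 = 259

259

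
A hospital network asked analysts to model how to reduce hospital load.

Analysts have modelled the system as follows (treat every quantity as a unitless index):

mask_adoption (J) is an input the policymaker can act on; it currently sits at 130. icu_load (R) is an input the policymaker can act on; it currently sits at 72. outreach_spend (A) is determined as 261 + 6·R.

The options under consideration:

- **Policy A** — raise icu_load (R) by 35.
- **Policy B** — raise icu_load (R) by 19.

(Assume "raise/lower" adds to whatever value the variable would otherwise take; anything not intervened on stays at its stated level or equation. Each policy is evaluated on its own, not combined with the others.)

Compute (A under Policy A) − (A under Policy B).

96

Policy A (R + 35):
  R = 72 + 35 = 107
  A = 261 + 6·107 = 903
Policy B (R + 19):
  R = 72 + 19 = 91
  A = 261 + 6·91 = 807
A: 903 − 807 = 96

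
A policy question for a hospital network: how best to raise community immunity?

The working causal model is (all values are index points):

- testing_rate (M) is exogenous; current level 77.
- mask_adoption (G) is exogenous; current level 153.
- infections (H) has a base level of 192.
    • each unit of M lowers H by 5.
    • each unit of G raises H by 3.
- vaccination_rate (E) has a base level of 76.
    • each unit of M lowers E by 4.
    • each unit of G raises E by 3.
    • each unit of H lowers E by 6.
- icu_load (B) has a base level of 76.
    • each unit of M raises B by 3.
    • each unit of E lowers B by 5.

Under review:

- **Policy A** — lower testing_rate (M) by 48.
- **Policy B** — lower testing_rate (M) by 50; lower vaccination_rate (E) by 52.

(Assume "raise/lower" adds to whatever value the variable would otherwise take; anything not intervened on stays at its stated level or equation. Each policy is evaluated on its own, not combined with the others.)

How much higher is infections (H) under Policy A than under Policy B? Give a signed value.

-10

Policy A (M − 48):
  M = 77 − 48 = 29
  G = 153
  H = 192 − 5·29 + 3·153 = 506
Policy B (M − 50, E − 52):
  M = 77 − 50 = 27
  G = 153
  H = 192 − 5·27 + 3·153 = 516
H: 506 − 516 = -10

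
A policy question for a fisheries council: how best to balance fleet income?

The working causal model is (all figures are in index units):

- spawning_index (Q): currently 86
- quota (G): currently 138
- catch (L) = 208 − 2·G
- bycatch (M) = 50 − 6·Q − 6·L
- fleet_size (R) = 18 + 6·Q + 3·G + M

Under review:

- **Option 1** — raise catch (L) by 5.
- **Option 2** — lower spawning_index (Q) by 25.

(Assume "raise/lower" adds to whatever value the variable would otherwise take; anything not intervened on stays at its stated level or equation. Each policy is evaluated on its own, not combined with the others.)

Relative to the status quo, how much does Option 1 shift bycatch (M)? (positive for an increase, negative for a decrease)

Baseline:
  Q = 86
  G = 138
  L = 208 − 2·138 = -68
  M = 50 − 6·86 − 6·(-68) = -58
Option 1 (L + 5):
  Q = 86
  G = 138
  L = 208 − 2·138 (+5 from intervention) = -63
  M = 50 − 6·86 − 6·(-63) = -88
Change in M: -88 − (-58) = -30

-30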